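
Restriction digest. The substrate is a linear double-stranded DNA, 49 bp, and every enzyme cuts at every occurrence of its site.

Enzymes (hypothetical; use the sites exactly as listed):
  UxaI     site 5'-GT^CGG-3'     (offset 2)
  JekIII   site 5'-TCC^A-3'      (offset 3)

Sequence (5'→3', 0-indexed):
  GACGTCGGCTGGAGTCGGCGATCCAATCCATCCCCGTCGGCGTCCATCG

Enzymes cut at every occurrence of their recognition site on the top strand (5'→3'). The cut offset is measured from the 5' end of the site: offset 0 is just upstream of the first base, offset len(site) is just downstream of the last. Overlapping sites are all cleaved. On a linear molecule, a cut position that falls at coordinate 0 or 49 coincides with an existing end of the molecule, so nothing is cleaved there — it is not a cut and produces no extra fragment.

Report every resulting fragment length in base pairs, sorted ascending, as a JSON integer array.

Per-enzyme occurrences:
  UxaI (GTCGG, off=2): starts [3, 13, 35] → cuts [5, 15, 37]
  JekIII (TCCA, off=3): starts [21, 26, 42] → cuts [24, 29, 45]

All cut coordinates (distinct, sorted): [5, 15, 24, 29, 37, 45]

Fragment lengths:
  [0,5): 5 bp
  [5,15): 10 bp
  [15,24): 9 bp
  [24,29): 5 bp
  [29,37): 8 bp
  [37,45): 8 bp
  [45,49): 4 bp

[4,5,5,8,8,9,10]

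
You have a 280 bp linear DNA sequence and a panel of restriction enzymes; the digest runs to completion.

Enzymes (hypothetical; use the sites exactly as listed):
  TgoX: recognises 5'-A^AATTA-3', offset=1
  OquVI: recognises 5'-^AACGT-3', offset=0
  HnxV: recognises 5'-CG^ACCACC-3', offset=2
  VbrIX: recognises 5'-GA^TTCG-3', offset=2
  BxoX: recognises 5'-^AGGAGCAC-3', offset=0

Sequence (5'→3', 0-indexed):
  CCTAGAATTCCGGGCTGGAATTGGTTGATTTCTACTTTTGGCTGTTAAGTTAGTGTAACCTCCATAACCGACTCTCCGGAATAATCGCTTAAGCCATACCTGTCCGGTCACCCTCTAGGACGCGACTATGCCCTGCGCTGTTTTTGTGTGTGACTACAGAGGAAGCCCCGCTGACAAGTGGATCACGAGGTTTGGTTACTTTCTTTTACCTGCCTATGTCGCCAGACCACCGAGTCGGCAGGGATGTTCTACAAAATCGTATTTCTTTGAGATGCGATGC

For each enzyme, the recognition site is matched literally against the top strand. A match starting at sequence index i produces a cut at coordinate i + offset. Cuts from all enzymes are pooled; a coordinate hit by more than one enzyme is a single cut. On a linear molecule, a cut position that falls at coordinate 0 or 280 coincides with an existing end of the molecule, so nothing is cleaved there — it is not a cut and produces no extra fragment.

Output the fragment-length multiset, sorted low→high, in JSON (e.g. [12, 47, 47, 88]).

Site scan:
  TgoX (AAATTA, off=1): no sites
  OquVI (AACGT, off=0): no sites
  HnxV (CGACCACC, off=2): no sites
  VbrIX (GATTCG, off=2): no sites
  BxoX (AGGAGCAC, off=0): no sites

All cut coordinates (distinct, sorted): ∅

Fragments:
  no cuts → one linear fragment of 280 bp

[280]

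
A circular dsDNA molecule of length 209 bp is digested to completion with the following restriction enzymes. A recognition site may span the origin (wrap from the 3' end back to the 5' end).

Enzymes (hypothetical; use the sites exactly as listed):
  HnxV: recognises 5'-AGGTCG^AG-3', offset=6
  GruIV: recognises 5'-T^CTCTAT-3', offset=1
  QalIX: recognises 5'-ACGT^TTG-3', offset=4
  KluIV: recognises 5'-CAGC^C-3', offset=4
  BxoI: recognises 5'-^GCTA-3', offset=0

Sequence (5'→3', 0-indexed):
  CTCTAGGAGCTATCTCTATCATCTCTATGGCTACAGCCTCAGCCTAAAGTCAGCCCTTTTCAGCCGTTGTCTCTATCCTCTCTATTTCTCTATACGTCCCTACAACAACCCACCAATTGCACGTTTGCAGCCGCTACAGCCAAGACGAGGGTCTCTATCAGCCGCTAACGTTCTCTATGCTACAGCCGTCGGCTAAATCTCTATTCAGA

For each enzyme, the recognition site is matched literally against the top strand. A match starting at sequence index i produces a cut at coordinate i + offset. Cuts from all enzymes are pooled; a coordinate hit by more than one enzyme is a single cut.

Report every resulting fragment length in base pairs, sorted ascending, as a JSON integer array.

[1,1,5,5,6,6,6,7,7,7,8,8,8,8,9,9,9,10,10,11,12,19,37]

Site scan:
  HnxV (AGGTCGAG, off=6): no sites
  GruIV TCTCTAT/1: at [12, 21, 69, 78, 86, 151, 171, 197] ⇒ [13, 22, 70, 79, 87, 152, 172, 198]
  QalIX ACGTTTG/4: at [120] ⇒ [124]
  KluIV CAGCC/4: at [33, 39, 50, 60, 127, 136, 158, 182] ⇒ [37, 43, 54, 64, 131, 140, 162, 186]
  BxoI GCTA/0: at [8, 29, 132, 163, 178, 191] ⇒ [8, 29, 132, 163, 178, 191]

All cut coordinates (distinct, sorted): [8, 13, 22, 29, 37, 43, 54, 64, 70, 79, 87, 124, 131, 132, 140, 152, 162, 163, 172, 178, 186, 191, 198]

Fragments:
  8→13: 5 bp
  13→22: 9 bp
  22→29: 7 bp
  29→37: 8 bp
  37→43: 6 bp
  43→54: 11 bp
  54→64: 10 bp
  64→70: 6 bp
  70→79: 9 bp
  79→87: 8 bp
  87→124: 37 bp
  124→131: 7 bp
  131→132: 1 bp
  132→140: 8 bp
  140→152: 12 bp
  152→162: 10 bp
  162→163: 1 bp
  163→172: 9 bp
  172→178: 6 bp
  178→186: 8 bp
  186→191: 5 bp
  191→198: 7 bp
  198→8 (wrap): 209-198+8 = 19 bp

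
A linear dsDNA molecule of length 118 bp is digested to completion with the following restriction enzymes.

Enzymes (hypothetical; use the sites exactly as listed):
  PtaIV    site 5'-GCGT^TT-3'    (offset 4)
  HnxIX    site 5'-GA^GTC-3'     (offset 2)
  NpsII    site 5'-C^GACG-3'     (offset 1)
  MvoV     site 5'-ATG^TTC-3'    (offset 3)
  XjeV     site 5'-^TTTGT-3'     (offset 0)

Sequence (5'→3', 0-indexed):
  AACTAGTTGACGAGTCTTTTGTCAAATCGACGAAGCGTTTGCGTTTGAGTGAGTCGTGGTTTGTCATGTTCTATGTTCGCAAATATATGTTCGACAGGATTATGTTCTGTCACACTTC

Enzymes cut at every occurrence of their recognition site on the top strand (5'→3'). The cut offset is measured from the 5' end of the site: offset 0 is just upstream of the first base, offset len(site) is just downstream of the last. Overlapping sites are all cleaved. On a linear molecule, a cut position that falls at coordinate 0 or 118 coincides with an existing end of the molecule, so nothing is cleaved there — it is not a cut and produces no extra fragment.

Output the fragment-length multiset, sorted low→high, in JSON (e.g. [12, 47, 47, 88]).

[4,6,7,7,8,9,10,11,13,14,14,15]

Site scan:
  PtaIV (GCGTTT, off=4): starts [34, 40] → cuts [38, 44]
  HnxIX (GAGTC, off=2): starts [11, 50] → cuts [13, 52]
  NpsII (CGACG, off=1): starts [27] → cuts [28]
  MvoV (ATGTTC, off=3): starts [65, 72, 86, 101] → cuts [68, 75, 89, 104]
  XjeV (TTTGT, off=0): starts [17, 59] → cuts [17, 59]

Pooled cuts: [13, 17, 28, 38, 44, 52, 59, 68, 75, 89, 104]

Fragment lengths:
  [0,13): 13 bp
  [13,17): 4 bp
  [17,28): 11 bp
  [28,38): 10 bp
  [38,44): 6 bp
  [44,52): 8 bp
  [52,59): 7 bp
  [59,68): 9 bp
  [68,75): 7 bp
  [75,89): 14 bp
  [89,104): 15 bp
  [104,118): 14 bp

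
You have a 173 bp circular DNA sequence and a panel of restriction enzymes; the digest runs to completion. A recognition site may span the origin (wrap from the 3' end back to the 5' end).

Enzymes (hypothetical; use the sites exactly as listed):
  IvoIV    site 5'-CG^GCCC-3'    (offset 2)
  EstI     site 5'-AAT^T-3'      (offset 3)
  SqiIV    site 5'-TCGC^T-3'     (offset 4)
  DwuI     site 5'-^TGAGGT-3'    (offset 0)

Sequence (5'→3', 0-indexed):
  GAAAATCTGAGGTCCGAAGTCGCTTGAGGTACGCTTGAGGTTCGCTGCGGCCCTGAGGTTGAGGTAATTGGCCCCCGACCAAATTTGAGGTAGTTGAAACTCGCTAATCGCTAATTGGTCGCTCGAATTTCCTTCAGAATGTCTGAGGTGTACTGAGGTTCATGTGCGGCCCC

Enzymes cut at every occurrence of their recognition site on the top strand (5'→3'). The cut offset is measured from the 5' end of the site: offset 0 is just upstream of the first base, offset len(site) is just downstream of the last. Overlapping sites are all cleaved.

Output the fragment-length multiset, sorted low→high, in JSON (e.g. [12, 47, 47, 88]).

Per-enzyme occurrences:
  IvoIV (CGGCCC, off=2): starts [47, 166] → cuts [49, 168]
  EstI (AATT, off=3): starts [65, 81, 112, 125] → cuts [68, 84, 115, 128]
  SqiIV (TCGCT, off=4): starts [19, 41, 100, 107, 118] → cuts [23, 45, 104, 111, 122]
  DwuI (TGAGGT, off=0): starts [7, 24, 35, 53, 59, 85, 143, 153] → cuts [7, 24, 35, 53, 59, 85, 143, 153]

Pooled cuts: [7, 23, 24, 35, 45, 49, 53, 59, 68, 84, 85, 104, 111, 115, 122, 128, 143, 153, 168]

Fragment lengths:
  7→23: 16 bp
  23→24: 1 bp
  24→35: 11 bp
  35→45: 10 bp
  45→49: 4 bp
  49→53: 4 bp
  53→59: 6 bp
  59→68: 9 bp
  68→84: 16 bp
  84→85: 1 bp
  85→104: 19 bp
  104→111: 7 bp
  111→115: 4 bp
  115→122: 7 bp
  122→128: 6 bp
  128→143: 15 bp
  143→153: 10 bp
  153→168: 15 bp
  168→7 (wrap): 173-168+7 = 12 bp

[1,1,4,4,4,6,6,7,7,9,10,10,11,12,15,15,16,16,19]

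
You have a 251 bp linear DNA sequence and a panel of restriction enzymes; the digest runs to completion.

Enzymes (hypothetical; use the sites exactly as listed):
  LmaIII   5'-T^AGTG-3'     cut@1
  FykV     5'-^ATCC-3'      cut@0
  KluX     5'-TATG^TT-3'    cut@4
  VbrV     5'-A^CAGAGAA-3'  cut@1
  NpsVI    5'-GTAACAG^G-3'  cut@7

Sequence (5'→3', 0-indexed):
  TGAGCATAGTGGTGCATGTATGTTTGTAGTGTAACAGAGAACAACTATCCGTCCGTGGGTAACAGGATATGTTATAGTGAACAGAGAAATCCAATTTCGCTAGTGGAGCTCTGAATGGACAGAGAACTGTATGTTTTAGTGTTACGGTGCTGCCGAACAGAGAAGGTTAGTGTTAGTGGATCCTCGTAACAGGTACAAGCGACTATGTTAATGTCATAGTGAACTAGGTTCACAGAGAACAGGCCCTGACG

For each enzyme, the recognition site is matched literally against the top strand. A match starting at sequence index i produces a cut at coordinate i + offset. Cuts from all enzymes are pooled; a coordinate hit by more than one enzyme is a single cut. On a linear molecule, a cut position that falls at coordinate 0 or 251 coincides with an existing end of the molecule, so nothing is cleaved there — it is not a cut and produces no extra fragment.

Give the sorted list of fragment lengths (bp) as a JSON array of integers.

[4,4,5,5,6,6,6,7,7,7,10,11,12,13,13,14,15,15,15,18,19,19,20]

Per-enzyme occurrences:
  LmaIII TAGTG/1: at [6, 26, 74, 100, 136, 167, 173, 216] ⇒ [7, 27, 75, 101, 137, 168, 174, 217]
  FykV ATCC/0: at [46, 88, 179] ⇒ [46, 88, 179]
  KluX TATGTT/4: at [18, 67, 129, 203] ⇒ [22, 71, 133, 207]
  VbrV ACAGAGAA/1: at [33, 80, 118, 156, 231] ⇒ [34, 81, 119, 157, 232]
  NpsVI GTAACAGG/7: at [58, 185] ⇒ [65, 192]

All cut coordinates (distinct, sorted): [7, 22, 27, 34, 46, 65, 71, 75, 81, 88, 101, 119, 133, 137, 157, 168, 174, 179, 192, 207, 217, 232]

Fragments:
  [0,7): 7 bp
  [7,22): 15 bp
  [22,27): 5 bp
  [27,34): 7 bp
  [34,46): 12 bp
  [46,65): 19 bp
  [65,71): 6 bp
  [71,75): 4 bp
  [75,81): 6 bp
  [81,88): 7 bp
  [88,101): 13 bp
  [101,119): 18 bp
  [119,133): 14 bp
  [133,137): 4 bp
  [137,157): 20 bp
  [157,168): 11 bp
  [168,174): 6 bp
  [174,179): 5 bp
  [179,192): 13 bp
  [192,207): 15 bp
  [207,217): 10 bp
  [217,232): 15 bp
  [232,251): 19 bp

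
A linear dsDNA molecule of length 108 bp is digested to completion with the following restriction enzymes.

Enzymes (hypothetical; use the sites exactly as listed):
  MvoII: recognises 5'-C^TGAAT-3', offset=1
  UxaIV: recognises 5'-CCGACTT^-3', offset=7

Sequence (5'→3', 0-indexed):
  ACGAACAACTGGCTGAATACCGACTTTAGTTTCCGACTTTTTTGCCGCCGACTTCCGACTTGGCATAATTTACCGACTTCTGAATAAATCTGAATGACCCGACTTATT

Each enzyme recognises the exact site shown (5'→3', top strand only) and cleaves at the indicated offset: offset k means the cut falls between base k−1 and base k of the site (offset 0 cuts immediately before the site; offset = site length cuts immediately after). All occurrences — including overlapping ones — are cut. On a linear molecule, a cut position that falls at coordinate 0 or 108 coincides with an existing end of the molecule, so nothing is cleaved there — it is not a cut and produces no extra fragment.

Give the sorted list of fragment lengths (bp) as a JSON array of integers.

[1,3,7,10,13,13,13,15,15,18]

Scan for sites:
  MvoII CTGAAT/1: at [12, 79, 89] ⇒ [13, 80, 90]
  UxaIV CCGACTT/7: at [19, 32, 47, 54, 72, 98] ⇒ [26, 39, 54, 61, 79, 105]

All cut coordinates (distinct, sorted): [13, 26, 39, 54, 61, 79, 80, 90, 105]

Fragment lengths:
  [0,13): 13 bp
  [13,26): 13 bp
  [26,39): 13 bp
  [39,54): 15 bp
  [54,61): 7 bp
  [61,79): 18 bp
  [79,80): 1 bp
  [80,90): 10 bp
  [90,105): 15 bp
  [105,108): 3 bp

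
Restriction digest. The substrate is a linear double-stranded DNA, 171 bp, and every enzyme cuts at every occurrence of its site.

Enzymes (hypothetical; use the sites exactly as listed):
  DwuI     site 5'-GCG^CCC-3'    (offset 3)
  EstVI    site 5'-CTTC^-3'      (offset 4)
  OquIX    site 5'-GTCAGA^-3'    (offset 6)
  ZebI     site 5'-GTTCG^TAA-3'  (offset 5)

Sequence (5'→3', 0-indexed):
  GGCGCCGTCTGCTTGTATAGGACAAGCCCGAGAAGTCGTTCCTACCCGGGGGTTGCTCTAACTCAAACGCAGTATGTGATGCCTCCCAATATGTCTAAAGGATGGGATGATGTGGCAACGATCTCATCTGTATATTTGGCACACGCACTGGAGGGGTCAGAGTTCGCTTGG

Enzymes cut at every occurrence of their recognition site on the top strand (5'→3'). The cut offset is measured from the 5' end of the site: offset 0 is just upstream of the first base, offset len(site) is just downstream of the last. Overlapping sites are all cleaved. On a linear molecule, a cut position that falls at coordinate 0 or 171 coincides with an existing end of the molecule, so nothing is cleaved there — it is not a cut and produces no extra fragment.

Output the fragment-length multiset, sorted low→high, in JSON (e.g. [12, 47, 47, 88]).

[10,161]

Per-enzyme occurrences:
  DwuI (GCGCCC, off=3): no sites
  EstVI (CTTC, off=4): no sites
  OquIX GTCAGA/6: at [155] ⇒ [161]
  ZebI (GTTCGTAA, off=5): no sites

Pooled cuts: [161]

Fragments:
  [0,161): 161 bp
  [161,171): 10 bp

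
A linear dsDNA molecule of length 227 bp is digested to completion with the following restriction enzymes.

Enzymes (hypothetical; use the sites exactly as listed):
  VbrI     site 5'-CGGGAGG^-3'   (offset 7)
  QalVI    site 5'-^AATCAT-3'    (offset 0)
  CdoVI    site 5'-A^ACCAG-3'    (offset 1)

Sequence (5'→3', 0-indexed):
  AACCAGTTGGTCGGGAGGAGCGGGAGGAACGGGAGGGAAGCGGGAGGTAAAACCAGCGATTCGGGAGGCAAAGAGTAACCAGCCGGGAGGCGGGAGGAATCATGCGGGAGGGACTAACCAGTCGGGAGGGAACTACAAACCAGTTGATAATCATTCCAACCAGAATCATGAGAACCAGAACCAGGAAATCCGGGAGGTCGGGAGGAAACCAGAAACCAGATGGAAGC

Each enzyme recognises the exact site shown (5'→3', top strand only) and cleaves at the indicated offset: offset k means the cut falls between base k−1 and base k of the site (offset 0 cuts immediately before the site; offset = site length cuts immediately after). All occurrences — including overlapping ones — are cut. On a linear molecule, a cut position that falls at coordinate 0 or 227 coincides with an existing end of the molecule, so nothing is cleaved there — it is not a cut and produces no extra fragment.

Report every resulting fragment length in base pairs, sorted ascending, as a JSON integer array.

[1,2,4,5,5,6,7,7,8,9,9,9,9,10,10,10,11,13,13,13,14,17,17,18]

Site scan:
  VbrI (CGGGAGG, off=7): starts [11, 20, 29, 40, 61, 83, 90, 104, 122, 190, 198] → cuts [18, 27, 36, 47, 68, 90, 97, 111, 129, 197, 205]
  QalVI (AATCAT, off=0): starts [97, 148, 163] → cuts [97, 148, 163]
  CdoVI (AACCAG, off=1): starts [0, 50, 76, 115, 137, 157, 172, 178, 206, 213] → cuts [1, 51, 77, 116, 138, 158, 173, 179, 207, 214]

All cut coordinates (distinct, sorted): [1, 18, 27, 36, 47, 51, 68, 77, 90, 97, 111, 116, 129, 138, 148, 158, 163, 173, 179, 197, 205, 207, 214]

Fragment lengths:
  [0,1): 1 bp
  [1,18): 17 bp
  [18,27): 9 bp
  [27,36): 9 bp
  [36,47): 11 bp
  [47,51): 4 bp
  [51,68): 17 bp
  [68,77): 9 bp
  [77,90): 13 bp
  [90,97): 7 bp
  [97,111): 14 bp
  [111,116): 5 bp
  [116,129): 13 bp
  [129,138): 9 bp
  [138,148): 10 bp
  [148,158): 10 bp
  [158,163): 5 bp
  [163,173): 10 bp
  [173,179): 6 bp
  [179,197): 18 bp
  [197,205): 8 bp
  [205,207): 2 bp
  [207,214): 7 bp
  [214,227): 13 bp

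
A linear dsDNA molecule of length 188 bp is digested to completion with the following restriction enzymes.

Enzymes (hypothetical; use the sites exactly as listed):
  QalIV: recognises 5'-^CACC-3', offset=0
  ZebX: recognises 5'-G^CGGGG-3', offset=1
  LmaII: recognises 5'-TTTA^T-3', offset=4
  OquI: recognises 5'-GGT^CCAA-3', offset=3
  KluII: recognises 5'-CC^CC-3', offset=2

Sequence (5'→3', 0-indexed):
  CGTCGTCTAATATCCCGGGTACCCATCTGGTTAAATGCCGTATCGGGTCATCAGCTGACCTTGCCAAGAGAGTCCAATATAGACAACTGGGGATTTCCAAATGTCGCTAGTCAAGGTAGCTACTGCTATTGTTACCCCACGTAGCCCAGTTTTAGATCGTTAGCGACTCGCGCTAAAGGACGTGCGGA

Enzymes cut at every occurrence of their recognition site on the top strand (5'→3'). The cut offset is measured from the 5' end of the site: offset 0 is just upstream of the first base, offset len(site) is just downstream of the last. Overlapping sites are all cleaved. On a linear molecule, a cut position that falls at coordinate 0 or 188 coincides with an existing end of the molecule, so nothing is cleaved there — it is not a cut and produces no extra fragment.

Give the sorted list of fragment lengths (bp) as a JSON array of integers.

[52,136]

Scan for sites:
  QalIV (CACC, off=0): no sites
  ZebX (GCGGGG, off=1): no sites
  LmaII (TTTAT, off=4): no sites
  OquI (GGTCCAA, off=3): no sites
  KluII CCCC/2: at [134] ⇒ [136]

Pooled cuts: [136]

Fragment lengths:
  [0,136): 136 bp
  [136,188): 52 bp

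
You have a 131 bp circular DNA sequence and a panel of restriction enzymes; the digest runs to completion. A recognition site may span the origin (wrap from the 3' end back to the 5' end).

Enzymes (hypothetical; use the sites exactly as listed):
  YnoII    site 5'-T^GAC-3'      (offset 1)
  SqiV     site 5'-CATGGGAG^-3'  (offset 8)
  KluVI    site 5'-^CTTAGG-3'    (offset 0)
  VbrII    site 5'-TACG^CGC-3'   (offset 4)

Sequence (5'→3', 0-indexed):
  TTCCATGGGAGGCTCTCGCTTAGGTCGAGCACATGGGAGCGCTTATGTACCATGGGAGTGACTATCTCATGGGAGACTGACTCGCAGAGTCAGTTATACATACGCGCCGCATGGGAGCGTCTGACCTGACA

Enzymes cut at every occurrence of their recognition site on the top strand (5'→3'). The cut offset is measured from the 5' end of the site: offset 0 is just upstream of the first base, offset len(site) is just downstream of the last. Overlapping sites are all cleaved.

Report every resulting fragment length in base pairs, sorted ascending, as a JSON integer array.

[1,3,5,5,7,13,15,16,19,21,26]

Scan for sites:
  YnoII (TGAC, off=1): starts [58, 77, 121, 126] → cuts [59, 78, 122, 127]
  SqiV (CATGGGAG, off=8): starts [3, 31, 50, 67, 109] → cuts [11, 39, 58, 75, 117]
  KluVI (CTTAGG, off=0): starts [18] → cuts [18]
  VbrII (TACGCGC, off=4): starts [100] → cuts [104]

Pooled cuts: [11, 18, 39, 58, 59, 75, 78, 104, 117, 122, 127]

Fragment lengths:
  11→18: 7 bp
  18→39: 21 bp
  39→58: 19 bp
  58→59: 1 bp
  59→75: 16 bp
  75→78: 3 bp
  78→104: 26 bp
  104→117: 13 bp
  117→122: 5 bp
  122→127: 5 bp
  127→11 (wrap): 131-127+11 = 15 bp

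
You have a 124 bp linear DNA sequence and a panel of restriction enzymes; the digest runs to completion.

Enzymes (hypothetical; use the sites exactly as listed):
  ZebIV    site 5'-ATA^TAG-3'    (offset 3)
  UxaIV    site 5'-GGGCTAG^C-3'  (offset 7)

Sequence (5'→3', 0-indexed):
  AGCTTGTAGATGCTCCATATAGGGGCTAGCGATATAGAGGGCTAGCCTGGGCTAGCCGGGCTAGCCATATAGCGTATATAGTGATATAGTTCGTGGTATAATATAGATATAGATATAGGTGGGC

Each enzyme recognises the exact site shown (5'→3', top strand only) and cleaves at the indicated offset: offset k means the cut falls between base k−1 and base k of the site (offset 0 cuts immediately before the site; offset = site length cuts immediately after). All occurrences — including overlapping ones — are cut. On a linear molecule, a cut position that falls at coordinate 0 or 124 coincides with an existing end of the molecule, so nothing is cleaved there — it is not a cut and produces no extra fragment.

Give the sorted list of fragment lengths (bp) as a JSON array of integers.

[5,5,6,6,8,9,9,9,10,10,11,17,19]

Scan for sites:
  ZebIV ATATAG/3: at [16, 31, 66, 75, 83, 100, 106, 112] ⇒ [19, 34, 69, 78, 86, 103, 109, 115]
  UxaIV GGGCTAGC/7: at [22, 38, 48, 57] ⇒ [29, 45, 55, 64]

Pooled cuts: [19, 29, 34, 45, 55, 64, 69, 78, 86, 103, 109, 115]

Fragments:
  [0,19): 19 bp
  [19,29): 10 bp
  [29,34): 5 bp
  [34,45): 11 bp
  [45,55): 10 bp
  [55,64): 9 bp
  [64,69): 5 bp
  [69,78): 9 bp
  [78,86): 8 bp
  [86,103): 17 bp
  [103,109): 6 bp
  [109,115): 6 bp
  [115,124): 9 bp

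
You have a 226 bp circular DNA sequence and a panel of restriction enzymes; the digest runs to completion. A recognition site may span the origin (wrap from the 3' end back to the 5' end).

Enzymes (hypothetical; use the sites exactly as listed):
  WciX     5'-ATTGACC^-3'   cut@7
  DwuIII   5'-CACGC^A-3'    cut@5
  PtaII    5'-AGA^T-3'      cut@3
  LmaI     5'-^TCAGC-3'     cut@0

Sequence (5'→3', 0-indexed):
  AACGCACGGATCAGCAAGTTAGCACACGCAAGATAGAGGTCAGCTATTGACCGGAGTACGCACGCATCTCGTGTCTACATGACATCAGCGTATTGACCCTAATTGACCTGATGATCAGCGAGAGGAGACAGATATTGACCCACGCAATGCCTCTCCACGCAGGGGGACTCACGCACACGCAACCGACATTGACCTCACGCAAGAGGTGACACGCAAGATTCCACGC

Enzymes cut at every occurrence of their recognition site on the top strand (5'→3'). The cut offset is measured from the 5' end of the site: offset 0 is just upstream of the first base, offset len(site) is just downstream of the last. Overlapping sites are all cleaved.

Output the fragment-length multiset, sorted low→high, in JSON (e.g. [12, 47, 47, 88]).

[4,4,5,6,6,6,6,8,8,10,10,13,13,14,14,14,14,15,18,19,19]

Per-enzyme occurrences:
  WciX (ATTGACC, off=7): starts [45, 91, 101, 133, 187] → cuts [52, 98, 108, 140, 194]
  DwuIII (CACGCA, off=5): starts [24, 60, 140, 155, 169, 175, 195, 209, 221] → cuts [0, 29, 65, 145, 160, 174, 180, 200, 214]
  PtaII (AGAT, off=3): starts [30, 129, 215] → cuts [33, 132, 218]
  LmaI (TCAGC, off=0): starts [10, 39, 84, 114] → cuts [10, 39, 84, 114]

All cut coordinates (distinct, sorted): [0, 10, 29, 33, 39, 52, 65, 84, 98, 108, 114, 132, 140, 145, 160, 174, 180, 194, 200, 214, 218]

Fragments:
  0→10: 10 bp
  10→29: 19 bp
  29→33: 4 bp
  33→39: 6 bp
  39→52: 13 bp
  52→65: 13 bp
  65→84: 19 bp
  84→98: 14 bp
  98→108: 10 bp
  108→114: 6 bp
  114→132: 18 bp
  132→140: 8 bp
  140→145: 5 bp
  145→160: 15 bp
  160→174: 14 bp
  174→180: 6 bp
  180→194: 14 bp
  194→200: 6 bp
  200→214: 14 bp
  214→218: 4 bp
  218→0 (wrap): 226-218+0 = 8 bp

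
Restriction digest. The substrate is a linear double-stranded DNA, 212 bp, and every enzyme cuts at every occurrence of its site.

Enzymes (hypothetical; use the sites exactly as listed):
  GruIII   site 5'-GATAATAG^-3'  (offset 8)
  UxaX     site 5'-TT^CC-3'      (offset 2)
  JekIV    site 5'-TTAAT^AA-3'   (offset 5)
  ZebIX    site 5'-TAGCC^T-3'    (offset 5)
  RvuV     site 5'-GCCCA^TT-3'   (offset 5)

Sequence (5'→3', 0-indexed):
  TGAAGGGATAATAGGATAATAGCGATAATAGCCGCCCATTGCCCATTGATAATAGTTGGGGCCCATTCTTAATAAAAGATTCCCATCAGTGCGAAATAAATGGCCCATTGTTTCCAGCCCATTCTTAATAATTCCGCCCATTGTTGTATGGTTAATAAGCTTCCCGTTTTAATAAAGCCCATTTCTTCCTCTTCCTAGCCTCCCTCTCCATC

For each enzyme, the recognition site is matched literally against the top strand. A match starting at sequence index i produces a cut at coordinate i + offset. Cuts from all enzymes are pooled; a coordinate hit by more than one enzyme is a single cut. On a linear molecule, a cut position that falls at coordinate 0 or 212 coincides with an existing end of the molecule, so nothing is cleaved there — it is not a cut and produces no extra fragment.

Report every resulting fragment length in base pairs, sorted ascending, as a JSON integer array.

[4,6,6,6,6,7,7,7,7,8,8,8,8,8,8,9,10,10,11,12,14,16,26]

Scan for sites:
  GruIII (GATAATAG, off=8): starts [6, 14, 23, 47] → cuts [14, 22, 31, 55]
  UxaX (TTCC, off=2): starts [79, 111, 131, 160, 185, 191] → cuts [81, 113, 133, 162, 187, 193]
  JekIV (TTAATAA, off=5): starts [68, 124, 151, 168] → cuts [73, 129, 156, 173]
  ZebIX (TAGCCT, off=5): starts [195] → cuts [200]
  RvuV (GCCCATT, off=5): starts [33, 40, 60, 102, 116, 135, 176] → cuts [38, 45, 65, 107, 121, 140, 181]

All cut coordinates (distinct, sorted): [14, 22, 31, 38, 45, 55, 65, 73, 81, 107, 113, 121, 129, 133, 140, 156, 162, 173, 181, 187, 193, 200]

Fragment lengths:
  [0,14): 14 bp
  [14,22): 8 bp
  [22,31): 9 bp
  [31,38): 7 bp
  [38,45): 7 bp
  [45,55): 10 bp
  [55,65): 10 bp
  [65,73): 8 bp
  [73,81): 8 bp
  [81,107): 26 bp
  [107,113): 6 bp
  [113,121): 8 bp
  [121,129): 8 bp
  [129,133): 4 bp
  [133,140): 7 bp
  [140,156): 16 bp
  [156,162): 6 bp
  [162,173): 11 bp
  [173,181): 8 bp
  [181,187): 6 bp
  [187,193): 6 bp
  [193,200): 7 bp
  [200,212): 12 bp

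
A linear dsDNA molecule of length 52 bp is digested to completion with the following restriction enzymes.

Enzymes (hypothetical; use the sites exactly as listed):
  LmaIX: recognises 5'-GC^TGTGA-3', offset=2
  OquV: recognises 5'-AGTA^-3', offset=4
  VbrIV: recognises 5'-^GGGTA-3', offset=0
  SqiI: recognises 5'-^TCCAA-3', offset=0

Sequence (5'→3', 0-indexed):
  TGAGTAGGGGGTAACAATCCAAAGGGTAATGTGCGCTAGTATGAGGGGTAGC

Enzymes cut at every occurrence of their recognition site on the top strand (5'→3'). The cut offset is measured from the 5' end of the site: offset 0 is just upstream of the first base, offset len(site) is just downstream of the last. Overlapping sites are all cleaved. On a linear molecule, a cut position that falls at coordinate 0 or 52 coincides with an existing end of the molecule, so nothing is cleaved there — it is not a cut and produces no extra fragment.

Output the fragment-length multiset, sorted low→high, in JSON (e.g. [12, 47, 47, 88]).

[2,4,6,6,7,9,18]

Site scan:
  LmaIX (GCTGTGA, off=2): no sites
  OquV (AGTA, off=4): starts [2, 37] → cuts [6, 41]
  VbrIV (GGGTA, off=0): starts [8, 23, 45] → cuts [8, 23, 45]
  SqiI (TCCAA, off=0): starts [17] → cuts [17]

Pooled cuts: [6, 8, 17, 23, 41, 45]

Fragment lengths:
  [0,6): 6 bp
  [6,8): 2 bp
  [8,17): 9 bp
  [17,23): 6 bp
  [23,41): 18 bp
  [41,45): 4 bp
  [45,52): 7 bp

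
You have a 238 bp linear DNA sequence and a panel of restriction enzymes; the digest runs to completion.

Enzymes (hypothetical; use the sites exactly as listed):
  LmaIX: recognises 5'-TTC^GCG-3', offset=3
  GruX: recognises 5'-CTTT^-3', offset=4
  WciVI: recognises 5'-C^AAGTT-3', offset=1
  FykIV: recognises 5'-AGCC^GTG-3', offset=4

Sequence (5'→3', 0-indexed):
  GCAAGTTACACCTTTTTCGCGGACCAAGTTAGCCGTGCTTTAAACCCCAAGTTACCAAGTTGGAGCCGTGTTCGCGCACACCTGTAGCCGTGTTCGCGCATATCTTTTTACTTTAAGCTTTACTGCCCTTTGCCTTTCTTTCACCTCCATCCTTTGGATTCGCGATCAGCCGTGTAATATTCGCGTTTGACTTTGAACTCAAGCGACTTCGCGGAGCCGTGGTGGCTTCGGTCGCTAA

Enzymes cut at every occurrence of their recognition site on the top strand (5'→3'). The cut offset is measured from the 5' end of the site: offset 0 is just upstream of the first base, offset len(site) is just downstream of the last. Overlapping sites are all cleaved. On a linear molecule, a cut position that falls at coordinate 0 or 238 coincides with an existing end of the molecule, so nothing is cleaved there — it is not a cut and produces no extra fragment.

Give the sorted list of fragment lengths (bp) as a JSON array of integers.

[2,3,4,6,6,6,6,7,7,7,7,7,8,8,9,10,10,11,11,12,12,13,14,16,16,20]

Scan for sites:
  LmaIX TTCGCG/3: at [15, 70, 92, 158, 179, 207] ⇒ [18, 73, 95, 161, 182, 210]
  GruX CTTT/4: at [11, 37, 103, 110, 117, 127, 133, 137, 151, 190] ⇒ [15, 41, 107, 114, 121, 131, 137, 141, 155, 194]
  WciVI CAAGTT/1: at [1, 24, 47, 55] ⇒ [2, 25, 48, 56]
  FykIV AGCCGTG/4: at [30, 63, 85, 167, 214] ⇒ [34, 67, 89, 171, 218]

All cut coordinates (distinct, sorted): [2, 15, 18, 25, 34, 41, 48, 56, 67, 73, 89, 95, 107, 114, 121, 131, 137, 141, 155, 161, 171, 182, 194, 210, 218]

Fragments:
  [0,2): 2 bp
  [2,15): 13 bp
  [15,18): 3 bp
  [18,25): 7 bp
  [25,34): 9 bp
  [34,41): 7 bp
  [41,48): 7 bp
  [48,56): 8 bp
  [56,67): 11 bp
  [67,73): 6 bp
  [73,89): 16 bp
  [89,95): 6 bp
  [95,107): 12 bp
  [107,114): 7 bp
  [114,121): 7 bp
  [121,131): 10 bp
  [131,137): 6 bp
  [137,141): 4 bp
  [141,155): 14 bp
  [155,161): 6 bp
  [161,171): 10 bp
  [171,182): 11 bp
  [182,194): 12 bp
  [194,210): 16 bp
  [210,218): 8 bp
  [218,238): 20 bp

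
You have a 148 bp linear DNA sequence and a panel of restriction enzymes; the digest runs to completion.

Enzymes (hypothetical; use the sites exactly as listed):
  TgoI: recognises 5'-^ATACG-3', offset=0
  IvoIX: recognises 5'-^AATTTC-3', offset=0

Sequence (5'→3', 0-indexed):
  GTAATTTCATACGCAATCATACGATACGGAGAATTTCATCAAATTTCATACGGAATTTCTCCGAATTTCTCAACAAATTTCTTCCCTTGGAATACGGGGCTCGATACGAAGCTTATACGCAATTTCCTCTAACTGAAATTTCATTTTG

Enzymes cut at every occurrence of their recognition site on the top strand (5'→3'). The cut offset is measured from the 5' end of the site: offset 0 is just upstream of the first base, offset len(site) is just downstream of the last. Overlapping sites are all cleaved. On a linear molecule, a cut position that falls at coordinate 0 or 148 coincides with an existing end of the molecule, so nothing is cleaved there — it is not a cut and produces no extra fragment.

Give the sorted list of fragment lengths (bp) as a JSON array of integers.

[2,5,6,6,6,6,8,10,10,10,11,12,12,12,16,16]

Site scan:
  TgoI (ATACG, off=0): starts [8, 18, 23, 47, 91, 103, 114] → cuts [8, 18, 23, 47, 91, 103, 114]
  IvoIX (AATTTC, off=0): starts [2, 31, 41, 53, 63, 75, 120, 136] → cuts [2, 31, 41, 53, 63, 75, 120, 136]

Pooled cuts: [2, 8, 18, 23, 31, 41, 47, 53, 63, 75, 91, 103, 114, 120, 136]

Fragments:
  [0,2): 2 bp
  [2,8): 6 bp
  [8,18): 10 bp
  [18,23): 5 bp
  [23,31): 8 bp
  [31,41): 10 bp
  [41,47): 6 bp
  [47,53): 6 bp
  [53,63): 10 bp
  [63,75): 12 bp
  [75,91): 16 bp
  [91,103): 12 bp
  [103,114): 11 bp
  [114,120): 6 bp
  [120,136): 16 bp
  [136,148): 12 bp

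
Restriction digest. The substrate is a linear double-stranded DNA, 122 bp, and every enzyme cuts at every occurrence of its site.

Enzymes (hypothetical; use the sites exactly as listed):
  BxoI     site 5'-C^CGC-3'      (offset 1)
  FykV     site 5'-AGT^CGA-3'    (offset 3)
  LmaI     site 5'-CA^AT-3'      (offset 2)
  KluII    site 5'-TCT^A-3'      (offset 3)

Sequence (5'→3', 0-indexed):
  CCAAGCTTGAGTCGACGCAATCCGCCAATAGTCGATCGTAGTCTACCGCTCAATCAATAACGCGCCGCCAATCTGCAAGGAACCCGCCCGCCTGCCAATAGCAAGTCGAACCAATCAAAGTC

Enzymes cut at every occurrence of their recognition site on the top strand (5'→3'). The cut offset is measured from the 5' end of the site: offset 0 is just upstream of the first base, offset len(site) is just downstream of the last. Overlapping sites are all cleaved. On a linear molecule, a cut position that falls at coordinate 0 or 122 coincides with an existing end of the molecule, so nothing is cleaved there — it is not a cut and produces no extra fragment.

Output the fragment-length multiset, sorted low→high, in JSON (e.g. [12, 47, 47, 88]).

Scan for sites:
  BxoI CCGC/1: at [21, 45, 64, 83, 87] ⇒ [22, 46, 65, 84, 88]
  FykV AGTCGA/3: at [9, 29, 103] ⇒ [12, 32, 106]
  LmaI CAAT/2: at [17, 25, 50, 54, 68, 95, 111] ⇒ [19, 27, 52, 56, 70, 97, 113]
  KluII TCTA/3: at [41] ⇒ [44]

All cut coordinates (distinct, sorted): [12, 19, 22, 27, 32, 44, 46, 52, 56, 65, 70, 84, 88, 97, 106, 113]

Fragment lengths:
  [0,12): 12 bp
  [12,19): 7 bp
  [19,22): 3 bp
  [22,27): 5 bp
  [27,32): 5 bp
  [32,44): 12 bp
  [44,46): 2 bp
  [46,52): 6 bp
  [52,56): 4 bp
  [56,65): 9 bp
  [65,70): 5 bp
  [70,84): 14 bp
  [84,88): 4 bp
  [88,97): 9 bp
  [97,106): 9 bp
  [106,113): 7 bp
  [113,122): 9 bp

[2,3,4,4,5,5,5,6,7,7,9,9,9,9,12,12,14]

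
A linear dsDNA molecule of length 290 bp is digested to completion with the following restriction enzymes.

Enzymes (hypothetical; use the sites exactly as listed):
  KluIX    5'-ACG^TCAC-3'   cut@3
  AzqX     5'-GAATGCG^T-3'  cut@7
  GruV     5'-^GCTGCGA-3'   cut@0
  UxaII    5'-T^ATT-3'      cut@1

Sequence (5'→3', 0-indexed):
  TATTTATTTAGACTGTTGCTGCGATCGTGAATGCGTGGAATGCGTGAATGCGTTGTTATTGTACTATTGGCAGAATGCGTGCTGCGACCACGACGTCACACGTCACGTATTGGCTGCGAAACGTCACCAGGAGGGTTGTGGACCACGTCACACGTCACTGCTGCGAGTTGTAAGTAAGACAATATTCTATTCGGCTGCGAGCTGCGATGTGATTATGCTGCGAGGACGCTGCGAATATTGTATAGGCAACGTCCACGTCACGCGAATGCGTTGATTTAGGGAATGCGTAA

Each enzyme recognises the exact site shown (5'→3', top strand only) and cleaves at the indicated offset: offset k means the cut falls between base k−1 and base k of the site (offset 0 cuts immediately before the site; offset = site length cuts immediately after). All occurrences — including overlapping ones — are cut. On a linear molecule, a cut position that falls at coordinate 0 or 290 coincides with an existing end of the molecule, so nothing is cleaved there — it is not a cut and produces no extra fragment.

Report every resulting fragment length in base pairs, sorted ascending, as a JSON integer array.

Site scan:
  KluIX ACGTCAC/3: at [92, 99, 120, 144, 151, 254] ⇒ [95, 102, 123, 147, 154, 257]
  AzqX GAATGCGT/7: at [28, 37, 45, 72, 263, 280] ⇒ [35, 44, 52, 79, 270, 287]
  GruV GCTGCGA/0: at [17, 80, 112, 159, 193, 200, 216, 227] ⇒ [17, 80, 112, 159, 193, 200, 216, 227]
  UxaII TATT/1: at [0, 4, 56, 64, 107, 182, 187, 235] ⇒ [1, 5, 57, 65, 108, 183, 188, 236]

Pooled cuts: [1, 5, 17, 35, 44, 52, 57, 65, 79, 80, 95, 102, 108, 112, 123, 147, 154, 159, 183, 188, 193, 200, 216, 227, 236, 257, 270, 287]

Fragments:
  [0,1): 1 bp
  [1,5): 4 bp
  [5,17): 12 bp
  [17,35): 18 bp
  [35,44): 9 bp
  [44,52): 8 bp
  [52,57): 5 bp
  [57,65): 8 bp
  [65,79): 14 bp
  [79,80): 1 bp
  [80,95): 15 bp
  [95,102): 7 bp
  [102,108): 6 bp
  [108,112): 4 bp
  [112,123): 11 bp
  [123,147): 24 bp
  [147,154): 7 bp
  [154,159): 5 bp
  [159,183): 24 bp
  [183,188): 5 bp
  [188,193): 5 bp
  [193,200): 7 bp
  [200,216): 16 bp
  [216,227): 11 bp
  [227,236): 9 bp
  [236,257): 21 bp
  [257,270): 13 bp
  [270,287): 17 bp
  [287,290): 3 bp

[1,1,3,4,4,5,5,5,5,6,7,7,7,8,8,9,9,11,11,12,13,14,15,16,17,18,21,24,24]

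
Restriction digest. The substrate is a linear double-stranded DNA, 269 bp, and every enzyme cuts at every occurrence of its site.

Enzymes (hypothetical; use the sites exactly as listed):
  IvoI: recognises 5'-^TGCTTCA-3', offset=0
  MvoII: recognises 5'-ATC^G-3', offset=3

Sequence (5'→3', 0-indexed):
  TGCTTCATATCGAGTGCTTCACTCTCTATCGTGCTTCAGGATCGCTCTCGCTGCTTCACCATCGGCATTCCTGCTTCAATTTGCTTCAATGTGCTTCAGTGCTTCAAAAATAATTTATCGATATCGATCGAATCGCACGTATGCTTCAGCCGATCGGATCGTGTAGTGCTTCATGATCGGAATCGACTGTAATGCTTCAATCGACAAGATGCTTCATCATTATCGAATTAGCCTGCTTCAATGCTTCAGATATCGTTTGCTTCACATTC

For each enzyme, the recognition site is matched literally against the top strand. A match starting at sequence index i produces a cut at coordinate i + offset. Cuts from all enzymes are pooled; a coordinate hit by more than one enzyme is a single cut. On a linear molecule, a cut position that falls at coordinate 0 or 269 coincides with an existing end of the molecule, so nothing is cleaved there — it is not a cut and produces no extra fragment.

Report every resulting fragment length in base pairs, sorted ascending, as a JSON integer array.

Site scan:
  IvoI (TGCTTCA, off=0): starts [0, 14, 31, 51, 71, 81, 91, 99, 141, 166, 192, 209, 233, 241, 257] → cuts [14, 31, 51, 71, 81, 91, 99, 141, 166, 192, 209, 233, 241, 257] (position 0 is a terminus of the linear molecule — no cut)
  MvoII (ATCG, off=3): starts [8, 27, 40, 60, 116, 122, 126, 131, 152, 157, 175, 181, 199, 221, 251] → cuts [11, 30, 43, 63, 119, 125, 129, 134, 155, 160, 178, 184, 202, 224, 254]

All cut coordinates (distinct, sorted): [11, 14, 30, 31, 43, 51, 63, 71, 81, 91, 99, 119, 125, 129, 134, 141, 155, 160, 166, 178, 184, 192, 202, 209, 224, 233, 241, 254, 257]

Fragments:
  [0,11): 11 bp
  [11,14): 3 bp
  [14,30): 16 bp
  [30,31): 1 bp
  [31,43): 12 bp
  [43,51): 8 bp
  [51,63): 12 bp
  [63,71): 8 bp
  [71,81): 10 bp
  [81,91): 10 bp
  [91,99): 8 bp
  [99,119): 20 bp
  [119,125): 6 bp
  [125,129): 4 bp
  [129,134): 5 bp
  [134,141): 7 bp
  [141,155): 14 bp
  [155,160): 5 bp
  [160,166): 6 bp
  [166,178): 12 bp
  [178,184): 6 bp
  [184,192): 8 bp
  [192,202): 10 bp
  [202,209): 7 bp
  [209,224): 15 bp
  [224,233): 9 bp
  [233,241): 8 bp
  [241,254): 13 bp
  [254,257): 3 bp
  [257,269): 12 bp

[1,3,3,4,5,5,6,6,6,7,7,8,8,8,8,8,9,10,10,10,11,12,12,12,12,13,14,15,16,20]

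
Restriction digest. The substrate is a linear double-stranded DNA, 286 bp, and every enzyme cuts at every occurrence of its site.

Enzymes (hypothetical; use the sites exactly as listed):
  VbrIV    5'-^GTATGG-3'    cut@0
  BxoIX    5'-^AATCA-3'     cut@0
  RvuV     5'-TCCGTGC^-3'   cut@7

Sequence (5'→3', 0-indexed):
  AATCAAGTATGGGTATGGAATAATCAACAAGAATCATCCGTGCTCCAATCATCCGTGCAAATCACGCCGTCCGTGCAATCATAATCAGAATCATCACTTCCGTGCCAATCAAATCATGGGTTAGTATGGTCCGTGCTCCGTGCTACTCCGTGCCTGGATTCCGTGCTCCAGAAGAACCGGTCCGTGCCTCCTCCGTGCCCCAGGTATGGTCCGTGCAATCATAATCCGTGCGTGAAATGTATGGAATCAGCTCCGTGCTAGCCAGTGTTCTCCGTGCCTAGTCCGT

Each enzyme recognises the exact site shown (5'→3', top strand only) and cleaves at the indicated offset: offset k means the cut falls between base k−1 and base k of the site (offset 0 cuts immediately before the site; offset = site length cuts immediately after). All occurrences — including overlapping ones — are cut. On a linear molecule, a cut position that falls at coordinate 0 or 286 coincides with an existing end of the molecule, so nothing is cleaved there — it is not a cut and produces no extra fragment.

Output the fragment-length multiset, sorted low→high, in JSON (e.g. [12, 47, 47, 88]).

[1,1,3,5,5,6,6,6,6,6,7,7,9,9,10,10,11,12,12,12,13,13,13,14,15,17,17,19,21]

Per-enzyme occurrences:
  VbrIV GTATGG/0: at [6, 12, 123, 203, 238] ⇒ [6, 12, 123, 203, 238]
  BxoIX AATCA/0: at [0, 21, 31, 46, 59, 76, 82, 88, 106, 111, 216, 244] ⇒ [21, 31, 46, 59, 76, 82, 88, 106, 111, 216, 244] (position 0 is a terminus of the linear molecule — no cut)
  RvuV TCCGTGC/7: at [36, 51, 69, 98, 129, 136, 146, 159, 180, 191, 209, 224, 251, 270] ⇒ [43, 58, 76, 105, 136, 143, 153, 166, 187, 198, 216, 231, 258, 277]

Pooled cuts: [6, 12, 21, 31, 43, 46, 58, 59, 76, 82, 88, 105, 106, 111, 123, 136, 143, 153, 166, 187, 198, 203, 216, 231, 238, 244, 258, 277]

Fragments:
  [0,6): 6 bp
  [6,12): 6 bp
  [12,21): 9 bp
  [21,31): 10 bp
  [31,43): 12 bp
  [43,46): 3 bp
  [46,58): 12 bp
  [58,59): 1 bp
  [59,76): 17 bp
  [76,82): 6 bp
  [82,88): 6 bp
  [88,105): 17 bp
  [105,106): 1 bp
  [106,111): 5 bp
  [111,123): 12 bp
  [123,136): 13 bp
  [136,143): 7 bp
  [143,153): 10 bp
  [153,166): 13 bp
  [166,187): 21 bp
  [187,198): 11 bp
  [198,203): 5 bp
  [203,216): 13 bp
  [216,231): 15 bp
  [231,238): 7 bp
  [238,244): 6 bp
  [244,258): 14 bp
  [258,277): 19 bp
  [277,286): 9 bp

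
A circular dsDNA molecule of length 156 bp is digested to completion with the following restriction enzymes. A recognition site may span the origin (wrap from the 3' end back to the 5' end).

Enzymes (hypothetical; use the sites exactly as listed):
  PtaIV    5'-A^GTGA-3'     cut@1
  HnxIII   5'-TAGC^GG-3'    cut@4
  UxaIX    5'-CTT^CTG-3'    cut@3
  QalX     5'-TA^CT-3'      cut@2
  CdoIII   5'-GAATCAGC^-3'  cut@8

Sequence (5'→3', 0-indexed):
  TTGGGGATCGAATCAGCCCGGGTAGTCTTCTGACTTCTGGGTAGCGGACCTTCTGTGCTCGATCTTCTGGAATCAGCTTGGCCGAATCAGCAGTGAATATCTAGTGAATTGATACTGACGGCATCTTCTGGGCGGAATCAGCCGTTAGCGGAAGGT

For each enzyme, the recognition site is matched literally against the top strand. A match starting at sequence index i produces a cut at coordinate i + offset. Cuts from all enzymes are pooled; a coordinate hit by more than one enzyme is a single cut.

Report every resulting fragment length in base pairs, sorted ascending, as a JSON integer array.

[1,7,7,7,9,11,11,11,12,13,14,14,15,24]

Site scan:
  PtaIV (AGTGA, off=1): starts [91, 102] → cuts [92, 103]
  HnxIII (TAGCGG, off=4): starts [41, 145] → cuts [45, 149]
  UxaIX (CTTCTG, off=3): starts [26, 33, 49, 63, 124] → cuts [29, 36, 52, 66, 127]
  QalX (TACT, off=2): starts [112] → cuts [114]
  CdoIII (GAATCAGC, off=8): starts [9, 69, 83, 134] → cuts [17, 77, 91, 142]

All cut coordinates (distinct, sorted): [17, 29, 36, 45, 52, 66, 77, 91, 92, 103, 114, 127, 142, 149]

Fragment lengths:
  17→29: 12 bp
  29→36: 7 bp
  36→45: 9 bp
  45→52: 7 bp
  52→66: 14 bp
  66→77: 11 bp
  77→91: 14 bp
  91→92: 1 bp
  92→103: 11 bp
  103→114: 11 bp
  114→127: 13 bp
  127→142: 15 bp
  142→149: 7 bp
  149→17 (wrap): 156-149+17 = 24 bp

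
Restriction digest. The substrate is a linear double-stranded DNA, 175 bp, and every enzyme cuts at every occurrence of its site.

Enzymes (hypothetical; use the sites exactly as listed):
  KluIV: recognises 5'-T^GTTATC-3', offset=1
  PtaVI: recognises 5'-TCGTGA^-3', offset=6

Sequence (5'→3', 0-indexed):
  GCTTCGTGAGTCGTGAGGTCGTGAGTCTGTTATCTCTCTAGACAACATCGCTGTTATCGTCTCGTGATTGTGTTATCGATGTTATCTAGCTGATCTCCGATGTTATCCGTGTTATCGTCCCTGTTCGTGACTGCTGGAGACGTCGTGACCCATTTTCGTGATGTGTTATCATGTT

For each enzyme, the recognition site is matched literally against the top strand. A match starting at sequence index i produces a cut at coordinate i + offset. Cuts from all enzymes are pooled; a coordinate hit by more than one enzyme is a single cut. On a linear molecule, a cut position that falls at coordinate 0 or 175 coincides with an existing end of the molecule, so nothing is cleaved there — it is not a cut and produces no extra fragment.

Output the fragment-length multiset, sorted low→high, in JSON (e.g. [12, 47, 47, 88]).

Site scan:
  KluIV (TGTTATC, off=1): starts [27, 51, 70, 79, 100, 109, 163] → cuts [28, 52, 71, 80, 101, 110, 164]
  PtaVI (TCGTGA, off=6): starts [3, 10, 18, 61, 124, 142, 155] → cuts [9, 16, 24, 67, 130, 148, 161]

Pooled cuts: [9, 16, 24, 28, 52, 67, 71, 80, 101, 110, 130, 148, 161, 164]

Fragment lengths:
  [0,9): 9 bp
  [9,16): 7 bp
  [16,24): 8 bp
  [24,28): 4 bp
  [28,52): 24 bp
  [52,67): 15 bp
  [67,71): 4 bp
  [71,80): 9 bp
  [80,101): 21 bp
  [101,110): 9 bp
  [110,130): 20 bp
  [130,148): 18 bp
  [148,161): 13 bp
  [161,164): 3 bp
  [164,175): 11 bp

[3,4,4,7,8,9,9,9,11,13,15,18,20,21,24]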